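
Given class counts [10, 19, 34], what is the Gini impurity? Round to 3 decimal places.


Total = 63. Proportions: 10/63, 19/63, 34/63. sum(p_i^2) = 0.4074. Gini = 1 - 0.4074 = 0.5926, which rounds to 0.593.

0.593


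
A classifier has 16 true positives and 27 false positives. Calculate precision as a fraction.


Precision = TP / (TP + FP) = 16 / 43 = 16/43.

16/43


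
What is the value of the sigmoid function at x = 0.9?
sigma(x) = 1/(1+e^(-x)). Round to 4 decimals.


sigma(0.9) = 1/(1+e^(-0.9)) = 1/(1+0.406570) = 1/1.406570 = 0.7109.

0.7109


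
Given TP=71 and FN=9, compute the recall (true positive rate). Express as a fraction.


Recall = TP / (TP + FN) = 71 / 80 = 71/80.

71/80


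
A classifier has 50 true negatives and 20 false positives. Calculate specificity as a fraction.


Specificity = TN / (TN + FP) = 50 / 70 = 5/7.

5/7


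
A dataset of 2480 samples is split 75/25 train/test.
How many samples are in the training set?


Test set = 2480 * 25% = 620. Training set = 2480 - 620 = 1860.

1860


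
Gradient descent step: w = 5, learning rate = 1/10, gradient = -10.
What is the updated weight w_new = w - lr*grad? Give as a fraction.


w_new = 5 - 1/10 * -10 = 5 - -1 = 6.

6


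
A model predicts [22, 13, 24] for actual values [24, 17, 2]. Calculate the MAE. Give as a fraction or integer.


MAE = (1/3) * (|24-22|=2 + |17-13|=4 + |2-24|=22). Sum = 28. MAE = 28/3.

28/3


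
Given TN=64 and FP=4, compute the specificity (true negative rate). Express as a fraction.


Specificity = TN / (TN + FP) = 64 / 68 = 16/17.

16/17


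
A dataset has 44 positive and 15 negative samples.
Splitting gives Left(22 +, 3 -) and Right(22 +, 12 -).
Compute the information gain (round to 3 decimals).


H(parent) = 0.8179. H(left) = 0.5294, H(right) = 0.9367. Weighted = (25/59)*0.5294 + (34/59)*0.9367 = 0.7641. IG = 0.8179 - 0.7641 = 0.0538, which rounds to 0.054.

0.054


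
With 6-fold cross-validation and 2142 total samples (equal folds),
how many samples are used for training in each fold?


Each validation fold has 2142/6 = 357 samples. Training set = 2142 - 357 = 1785.

1785


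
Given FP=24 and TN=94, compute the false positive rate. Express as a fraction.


FPR = FP / (FP + TN) = 24 / 118 = 12/59.

12/59


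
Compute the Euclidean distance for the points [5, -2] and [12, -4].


d = sqrt(sum of squared differences). (5-12)^2=49, (-2--4)^2=4. Sum = 53.

sqrt(53)


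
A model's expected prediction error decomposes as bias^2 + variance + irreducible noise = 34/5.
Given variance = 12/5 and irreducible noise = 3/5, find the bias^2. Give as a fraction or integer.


Total error = bias^2 + variance + irreducible noise. So bias^2 = 34/5 - 12/5 - 3/5 = 19/5.

19/5


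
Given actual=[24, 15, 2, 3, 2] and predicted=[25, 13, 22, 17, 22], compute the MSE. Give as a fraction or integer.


MSE = (1/5) * ((24-25)^2=1 + (15-13)^2=4 + (2-22)^2=400 + (3-17)^2=196 + (2-22)^2=400). Sum = 1001. MSE = 1001/5.

1001/5


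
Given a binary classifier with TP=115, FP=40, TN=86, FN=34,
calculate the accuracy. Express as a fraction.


Accuracy = (TP + TN) / (TP + TN + FP + FN) = (115 + 86) / 275 = 201/275.

201/275


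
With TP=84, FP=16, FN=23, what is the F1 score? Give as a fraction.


Precision = 84/100 = 21/25. Recall = 84/107 = 84/107. F1 = 2*P*R/(P+R) = 56/69.

56/69


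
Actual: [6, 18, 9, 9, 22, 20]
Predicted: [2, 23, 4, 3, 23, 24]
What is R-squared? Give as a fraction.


Mean(y) = 14. SS_res = 119. SS_tot = 230. R^2 = 1 - 119/(230) = 111/230.

111/230


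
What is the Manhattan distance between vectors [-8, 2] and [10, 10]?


d = sum of absolute differences: |-8-10|=18 + |2-10|=8 = 26.

26


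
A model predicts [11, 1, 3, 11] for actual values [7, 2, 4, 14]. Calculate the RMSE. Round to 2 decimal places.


MSE = 6.7500. RMSE = sqrt(6.7500) = 2.60.

2.60


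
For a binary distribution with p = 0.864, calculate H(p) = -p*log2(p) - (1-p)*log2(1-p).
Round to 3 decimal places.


H = -0.864*log2(0.864) - 0.136*log2(0.136) = 0.574.

0.574


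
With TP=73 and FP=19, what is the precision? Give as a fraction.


Precision = TP / (TP + FP) = 73 / 92 = 73/92.

73/92


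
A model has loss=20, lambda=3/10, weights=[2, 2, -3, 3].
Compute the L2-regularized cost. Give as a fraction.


L2 sq norm = sum(w^2) = 26. J = 20 + 3/10 * 26 = 139/5.

139/5


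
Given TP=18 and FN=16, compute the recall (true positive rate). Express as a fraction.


Recall = TP / (TP + FN) = 18 / 34 = 9/17.

9/17


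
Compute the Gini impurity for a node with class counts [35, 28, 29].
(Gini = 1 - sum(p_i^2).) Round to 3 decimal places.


Total = 92. Proportions: 35/92, 28/92, 29/92. sum(p_i^2) = 0.3367. Gini = 1 - 0.3367 = 0.6633, which rounds to 0.663.

0.663


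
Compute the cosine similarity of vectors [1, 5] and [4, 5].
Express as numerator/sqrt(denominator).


dot = 29. |a|^2 = 26, |b|^2 = 41. cos = 29/sqrt(1066).

29/sqrt(1066)


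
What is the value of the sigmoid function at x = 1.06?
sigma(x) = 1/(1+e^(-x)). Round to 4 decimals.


sigma(1.06) = 1/(1+e^(-1.06)) = 1/(1+0.346456) = 1/1.346456 = 0.7427.

0.7427


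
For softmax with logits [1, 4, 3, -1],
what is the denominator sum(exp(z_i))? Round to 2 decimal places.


Denom = e^1=2.7183 + e^4=54.5982 + e^3=20.0855 + e^-1=0.3679. Sum = 77.7699, which rounds to 77.77.

77.77


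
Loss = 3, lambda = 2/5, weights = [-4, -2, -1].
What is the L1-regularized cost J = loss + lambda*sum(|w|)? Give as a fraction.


L1 norm = sum(|w|) = 7. J = 3 + 2/5 * 7 = 29/5.

29/5


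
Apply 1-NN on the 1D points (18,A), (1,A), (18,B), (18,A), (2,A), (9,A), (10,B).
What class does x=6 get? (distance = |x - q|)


Distances: |18-6|=12, |1-6|=5, |18-6|=12, |18-6|=12, |2-6|=4, |9-6|=3, |10-6|=4. 1 nearest: (9,A). Counts: {'A': 1}. Majority class: A.

A


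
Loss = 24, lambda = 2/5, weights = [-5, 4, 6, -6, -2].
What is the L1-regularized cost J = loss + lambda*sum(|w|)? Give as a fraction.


L1 norm = sum(|w|) = 23. J = 24 + 2/5 * 23 = 166/5.

166/5


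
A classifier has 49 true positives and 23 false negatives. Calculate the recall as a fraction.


Recall = TP / (TP + FN) = 49 / 72 = 49/72.

49/72


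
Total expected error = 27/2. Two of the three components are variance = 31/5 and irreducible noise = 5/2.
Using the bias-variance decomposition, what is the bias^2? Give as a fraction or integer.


Total error = bias^2 + variance + irreducible noise. So bias^2 = 27/2 - 31/5 - 5/2 = 24/5.

24/5


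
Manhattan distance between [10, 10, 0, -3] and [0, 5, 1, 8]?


d = sum of absolute differences: |10-0|=10 + |10-5|=5 + |0-1|=1 + |-3-8|=11 = 27.

27


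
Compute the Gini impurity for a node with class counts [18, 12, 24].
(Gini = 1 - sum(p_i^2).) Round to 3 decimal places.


Total = 54. Proportions: 18/54, 12/54, 24/54. sum(p_i^2) = 0.3580. Gini = 1 - 0.3580 = 0.6420, which rounds to 0.642.

0.642


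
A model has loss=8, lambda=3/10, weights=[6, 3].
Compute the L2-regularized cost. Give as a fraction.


L2 sq norm = sum(w^2) = 45. J = 8 + 3/10 * 45 = 43/2.

43/2


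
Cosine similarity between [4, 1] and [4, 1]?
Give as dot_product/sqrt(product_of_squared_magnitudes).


dot = 17. |a|^2 = 17, |b|^2 = 17. cos = 17/sqrt(289).

17/sqrt(289)


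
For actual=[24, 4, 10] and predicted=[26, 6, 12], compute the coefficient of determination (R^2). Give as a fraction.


Mean(y) = 38/3. SS_res = 12. SS_tot = 632/3. R^2 = 1 - 12/(632/3) = 149/158.

149/158


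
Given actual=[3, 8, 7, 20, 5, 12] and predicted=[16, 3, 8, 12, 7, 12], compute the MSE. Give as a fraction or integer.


MSE = (1/6) * ((3-16)^2=169 + (8-3)^2=25 + (7-8)^2=1 + (20-12)^2=64 + (5-7)^2=4 + (12-12)^2=0). Sum = 263. MSE = 263/6.

263/6


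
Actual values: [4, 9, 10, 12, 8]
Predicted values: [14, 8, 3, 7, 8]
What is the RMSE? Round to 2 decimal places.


MSE = 35.0000. RMSE = sqrt(35.0000) = 5.92.

5.92


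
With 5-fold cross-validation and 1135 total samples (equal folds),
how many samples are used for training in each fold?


Each validation fold has 1135/5 = 227 samples. Training set = 1135 - 227 = 908.

908


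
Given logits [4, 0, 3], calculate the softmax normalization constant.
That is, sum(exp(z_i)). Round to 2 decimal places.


Denom = e^4=54.5982 + e^0=1.0000 + e^3=20.0855. Sum = 75.6837, which rounds to 75.68.

75.68


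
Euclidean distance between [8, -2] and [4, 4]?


d = sqrt(sum of squared differences). (8-4)^2=16, (-2-4)^2=36. Sum = 52.

sqrt(52)


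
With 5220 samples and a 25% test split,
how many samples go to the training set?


Test set = 5220 * 25% = 1305. Training set = 5220 - 1305 = 3915.

3915


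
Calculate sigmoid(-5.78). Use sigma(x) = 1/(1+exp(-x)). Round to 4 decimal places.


sigma(-5.78) = 1/(1+e^(5.78)) = 1/(1+323.759190) = 1/324.759190 = 0.0031.

0.0031


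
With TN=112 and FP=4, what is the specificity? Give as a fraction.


Specificity = TN / (TN + FP) = 112 / 116 = 28/29.

28/29


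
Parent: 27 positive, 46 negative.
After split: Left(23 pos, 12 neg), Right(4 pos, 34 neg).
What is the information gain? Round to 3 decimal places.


H(parent) = 0.9506. H(left) = 0.9275, H(right) = 0.4855. Weighted = (35/73)*0.9275 + (38/73)*0.4855 = 0.6974. IG = 0.9506 - 0.6974 = 0.2532, which rounds to 0.253.

0.253


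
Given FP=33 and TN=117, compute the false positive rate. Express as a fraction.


FPR = FP / (FP + TN) = 33 / 150 = 11/50.

11/50


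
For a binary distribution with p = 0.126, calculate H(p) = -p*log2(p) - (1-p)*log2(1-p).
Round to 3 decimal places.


H = -0.126*log2(0.126) - 0.874*log2(0.874) = 0.546.

0.546


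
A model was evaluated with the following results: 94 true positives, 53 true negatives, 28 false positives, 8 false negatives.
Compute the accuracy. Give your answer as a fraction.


Accuracy = (TP + TN) / (TP + TN + FP + FN) = (94 + 53) / 183 = 49/61.

49/61


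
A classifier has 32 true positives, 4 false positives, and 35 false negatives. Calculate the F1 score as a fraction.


Precision = 32/36 = 8/9. Recall = 32/67 = 32/67. F1 = 2*P*R/(P+R) = 64/103.

64/103


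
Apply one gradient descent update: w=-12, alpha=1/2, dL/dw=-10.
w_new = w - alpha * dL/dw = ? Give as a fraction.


w_new = -12 - 1/2 * -10 = -12 - -5 = -7.

-7


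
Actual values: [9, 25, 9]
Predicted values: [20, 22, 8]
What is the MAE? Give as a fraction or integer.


MAE = (1/3) * (|9-20|=11 + |25-22|=3 + |9-8|=1). Sum = 15. MAE = 5.

5


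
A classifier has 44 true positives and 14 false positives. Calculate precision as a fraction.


Precision = TP / (TP + FP) = 44 / 58 = 22/29.

22/29


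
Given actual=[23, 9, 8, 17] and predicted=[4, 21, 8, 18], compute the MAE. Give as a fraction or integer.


MAE = (1/4) * (|23-4|=19 + |9-21|=12 + |8-8|=0 + |17-18|=1). Sum = 32. MAE = 8.

8


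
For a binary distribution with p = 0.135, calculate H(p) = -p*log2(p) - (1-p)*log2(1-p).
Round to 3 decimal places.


H = -0.135*log2(0.135) - 0.865*log2(0.865) = 0.571.

0.571


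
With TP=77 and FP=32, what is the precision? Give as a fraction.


Precision = TP / (TP + FP) = 77 / 109 = 77/109.

77/109


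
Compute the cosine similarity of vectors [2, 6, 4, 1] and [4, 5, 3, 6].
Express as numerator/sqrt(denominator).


dot = 56. |a|^2 = 57, |b|^2 = 86. cos = 56/sqrt(4902).

56/sqrt(4902)


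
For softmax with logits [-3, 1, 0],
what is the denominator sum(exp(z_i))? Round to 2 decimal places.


Denom = e^-3=0.0498 + e^1=2.7183 + e^0=1.0000. Sum = 3.7681, which rounds to 3.77.

3.77


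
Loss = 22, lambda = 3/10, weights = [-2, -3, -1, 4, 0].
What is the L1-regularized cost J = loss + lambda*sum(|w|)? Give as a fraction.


L1 norm = sum(|w|) = 10. J = 22 + 3/10 * 10 = 25.

25


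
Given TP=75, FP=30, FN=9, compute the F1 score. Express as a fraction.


Precision = 75/105 = 5/7. Recall = 75/84 = 25/28. F1 = 2*P*R/(P+R) = 50/63.

50/63


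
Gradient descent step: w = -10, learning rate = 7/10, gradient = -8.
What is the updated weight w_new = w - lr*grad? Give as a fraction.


w_new = -10 - 7/10 * -8 = -10 - -28/5 = -22/5.

-22/5


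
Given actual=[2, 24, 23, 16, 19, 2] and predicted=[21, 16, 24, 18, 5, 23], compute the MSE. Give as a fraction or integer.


MSE = (1/6) * ((2-21)^2=361 + (24-16)^2=64 + (23-24)^2=1 + (16-18)^2=4 + (19-5)^2=196 + (2-23)^2=441). Sum = 1067. MSE = 1067/6.

1067/6


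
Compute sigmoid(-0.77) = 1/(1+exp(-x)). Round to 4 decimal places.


sigma(-0.77) = 1/(1+e^(0.77)) = 1/(1+2.159766) = 1/3.159766 = 0.3165.

0.3165


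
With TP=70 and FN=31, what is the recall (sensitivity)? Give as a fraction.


Recall = TP / (TP + FN) = 70 / 101 = 70/101.

70/101


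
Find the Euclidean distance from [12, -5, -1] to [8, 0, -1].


d = sqrt(sum of squared differences). (12-8)^2=16, (-5-0)^2=25, (-1--1)^2=0. Sum = 41.

sqrt(41)


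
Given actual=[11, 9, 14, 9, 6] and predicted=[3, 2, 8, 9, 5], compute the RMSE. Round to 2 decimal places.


MSE = 30.0000. RMSE = sqrt(30.0000) = 5.48.

5.48


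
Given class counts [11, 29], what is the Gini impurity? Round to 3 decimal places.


Total = 40. Proportions: 11/40, 29/40. sum(p_i^2) = 0.6013. Gini = 1 - 0.6013 = 0.3987, which rounds to 0.399.

0.399


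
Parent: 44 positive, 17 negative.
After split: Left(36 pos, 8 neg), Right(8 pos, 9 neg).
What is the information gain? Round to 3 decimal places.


H(parent) = 0.8537. H(left) = 0.6840, H(right) = 0.9975. Weighted = (44/61)*0.6840 + (17/61)*0.9975 = 0.7714. IG = 0.8537 - 0.7714 = 0.0823, which rounds to 0.082.

0.082


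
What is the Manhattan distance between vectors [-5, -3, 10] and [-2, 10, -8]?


d = sum of absolute differences: |-5--2|=3 + |-3-10|=13 + |10--8|=18 = 34.

34


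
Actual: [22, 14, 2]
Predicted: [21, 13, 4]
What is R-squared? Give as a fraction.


Mean(y) = 38/3. SS_res = 6. SS_tot = 608/3. R^2 = 1 - 6/(608/3) = 295/304.

295/304


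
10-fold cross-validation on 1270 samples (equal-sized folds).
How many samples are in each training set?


Each validation fold has 1270/10 = 127 samples. Training set = 1270 - 127 = 1143.

1143


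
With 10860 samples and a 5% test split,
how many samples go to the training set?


Test set = 10860 * 5% = 543. Training set = 10860 - 543 = 10317.

10317


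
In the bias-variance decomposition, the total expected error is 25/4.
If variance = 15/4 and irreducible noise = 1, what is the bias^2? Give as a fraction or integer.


Total error = bias^2 + variance + irreducible noise. So bias^2 = 25/4 - 15/4 - 1 = 3/2.

3/2


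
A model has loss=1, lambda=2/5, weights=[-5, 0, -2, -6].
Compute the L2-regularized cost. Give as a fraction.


L2 sq norm = sum(w^2) = 65. J = 1 + 2/5 * 65 = 27.

27


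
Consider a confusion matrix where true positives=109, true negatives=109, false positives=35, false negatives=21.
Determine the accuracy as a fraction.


Accuracy = (TP + TN) / (TP + TN + FP + FN) = (109 + 109) / 274 = 109/137.

109/137


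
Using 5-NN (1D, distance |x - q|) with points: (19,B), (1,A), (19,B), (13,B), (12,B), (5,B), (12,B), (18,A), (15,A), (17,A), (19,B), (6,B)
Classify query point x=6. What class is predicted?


Distances: |19-6|=13, |1-6|=5, |19-6|=13, |13-6|=7, |12-6|=6, |5-6|=1, |12-6|=6, |18-6|=12, |15-6|=9, |17-6|=11, |19-6|=13, |6-6|=0. 5 nearest: (6,B), (5,B), (1,A), (12,B), (12,B). Counts: {'B': 4, 'A': 1}. Majority class: B.

B


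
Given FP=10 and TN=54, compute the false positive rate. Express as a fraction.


FPR = FP / (FP + TN) = 10 / 64 = 5/32.

5/32


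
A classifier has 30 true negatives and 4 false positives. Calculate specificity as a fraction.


Specificity = TN / (TN + FP) = 30 / 34 = 15/17.

15/17


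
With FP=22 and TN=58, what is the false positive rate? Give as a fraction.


FPR = FP / (FP + TN) = 22 / 80 = 11/40.

11/40


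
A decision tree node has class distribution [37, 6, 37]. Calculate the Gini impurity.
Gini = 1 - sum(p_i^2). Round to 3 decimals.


Total = 80. Proportions: 37/80, 6/80, 37/80. sum(p_i^2) = 0.4334. Gini = 1 - 0.4334 = 0.5666, which rounds to 0.567.

0.567


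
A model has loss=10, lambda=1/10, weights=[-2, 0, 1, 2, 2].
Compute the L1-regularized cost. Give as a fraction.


L1 norm = sum(|w|) = 7. J = 10 + 1/10 * 7 = 107/10.

107/10


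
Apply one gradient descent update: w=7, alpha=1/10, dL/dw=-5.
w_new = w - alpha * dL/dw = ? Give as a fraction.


w_new = 7 - 1/10 * -5 = 7 - -1/2 = 15/2.

15/2


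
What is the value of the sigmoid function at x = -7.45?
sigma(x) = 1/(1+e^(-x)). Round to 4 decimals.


sigma(-7.45) = 1/(1+e^(7.45)) = 1/(1+1719.863145) = 1/1720.863145 = 0.0006.

0.0006


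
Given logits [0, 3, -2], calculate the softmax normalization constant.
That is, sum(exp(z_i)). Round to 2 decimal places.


Denom = e^0=1.0000 + e^3=20.0855 + e^-2=0.1353. Sum = 21.2208, which rounds to 21.22.

21.22


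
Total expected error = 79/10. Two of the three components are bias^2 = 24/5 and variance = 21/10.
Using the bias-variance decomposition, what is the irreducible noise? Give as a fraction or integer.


Total error = bias^2 + variance + irreducible noise. So irreducible noise = 79/10 - 24/5 - 21/10 = 1.

1


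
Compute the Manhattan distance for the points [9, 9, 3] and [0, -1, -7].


d = sum of absolute differences: |9-0|=9 + |9--1|=10 + |3--7|=10 = 29.

29


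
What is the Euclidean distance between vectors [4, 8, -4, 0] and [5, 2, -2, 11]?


d = sqrt(sum of squared differences). (4-5)^2=1, (8-2)^2=36, (-4--2)^2=4, (0-11)^2=121. Sum = 162.

sqrt(162)


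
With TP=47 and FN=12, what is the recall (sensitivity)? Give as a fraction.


Recall = TP / (TP + FN) = 47 / 59 = 47/59.

47/59


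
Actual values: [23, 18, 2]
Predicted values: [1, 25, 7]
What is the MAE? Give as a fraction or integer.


MAE = (1/3) * (|23-1|=22 + |18-25|=7 + |2-7|=5). Sum = 34. MAE = 34/3.

34/3


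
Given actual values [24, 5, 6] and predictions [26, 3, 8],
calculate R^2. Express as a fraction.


Mean(y) = 35/3. SS_res = 12. SS_tot = 686/3. R^2 = 1 - 12/(686/3) = 325/343.

325/343


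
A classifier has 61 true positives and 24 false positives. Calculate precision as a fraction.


Precision = TP / (TP + FP) = 61 / 85 = 61/85.

61/85


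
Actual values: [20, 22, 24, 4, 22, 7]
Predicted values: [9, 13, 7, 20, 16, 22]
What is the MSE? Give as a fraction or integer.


MSE = (1/6) * ((20-9)^2=121 + (22-13)^2=81 + (24-7)^2=289 + (4-20)^2=256 + (22-16)^2=36 + (7-22)^2=225). Sum = 1008. MSE = 168.

168


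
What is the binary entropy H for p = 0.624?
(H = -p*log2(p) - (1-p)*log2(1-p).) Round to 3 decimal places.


H = -0.624*log2(0.624) - 0.376*log2(0.376) = 0.955.

0.955


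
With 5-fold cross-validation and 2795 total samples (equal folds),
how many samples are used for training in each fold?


Each validation fold has 2795/5 = 559 samples. Training set = 2795 - 559 = 2236.

2236


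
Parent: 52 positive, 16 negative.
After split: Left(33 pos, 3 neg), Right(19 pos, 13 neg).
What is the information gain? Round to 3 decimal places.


H(parent) = 0.7871. H(left) = 0.4138, H(right) = 0.9745. Weighted = (36/68)*0.4138 + (32/68)*0.9745 = 0.6777. IG = 0.7871 - 0.6777 = 0.1094, which rounds to 0.109.

0.109


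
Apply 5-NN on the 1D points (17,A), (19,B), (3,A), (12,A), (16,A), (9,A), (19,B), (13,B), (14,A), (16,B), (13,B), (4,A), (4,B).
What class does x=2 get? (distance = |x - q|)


Distances: |17-2|=15, |19-2|=17, |3-2|=1, |12-2|=10, |16-2|=14, |9-2|=7, |19-2|=17, |13-2|=11, |14-2|=12, |16-2|=14, |13-2|=11, |4-2|=2, |4-2|=2. 5 nearest: (3,A), (4,A), (4,B), (9,A), (12,A). Counts: {'A': 4, 'B': 1}. Majority class: A.

A


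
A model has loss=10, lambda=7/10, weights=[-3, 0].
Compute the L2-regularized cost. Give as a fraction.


L2 sq norm = sum(w^2) = 9. J = 10 + 7/10 * 9 = 163/10.

163/10


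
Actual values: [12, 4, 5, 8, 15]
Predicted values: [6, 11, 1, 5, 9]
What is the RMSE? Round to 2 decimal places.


MSE = 29.2000. RMSE = sqrt(29.2000) = 5.40.

5.40


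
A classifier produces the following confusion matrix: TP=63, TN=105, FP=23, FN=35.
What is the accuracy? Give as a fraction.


Accuracy = (TP + TN) / (TP + TN + FP + FN) = (63 + 105) / 226 = 84/113.

84/113


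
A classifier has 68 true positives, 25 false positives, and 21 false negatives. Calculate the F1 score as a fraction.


Precision = 68/93 = 68/93. Recall = 68/89 = 68/89. F1 = 2*P*R/(P+R) = 68/91.

68/91


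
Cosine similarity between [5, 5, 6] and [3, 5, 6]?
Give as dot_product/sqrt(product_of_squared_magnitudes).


dot = 76. |a|^2 = 86, |b|^2 = 70. cos = 76/sqrt(6020).

76/sqrt(6020)


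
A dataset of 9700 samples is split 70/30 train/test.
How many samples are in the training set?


Test set = 9700 * 30% = 2910. Training set = 9700 - 2910 = 6790.

6790


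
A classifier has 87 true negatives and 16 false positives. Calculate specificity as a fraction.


Specificity = TN / (TN + FP) = 87 / 103 = 87/103.

87/103


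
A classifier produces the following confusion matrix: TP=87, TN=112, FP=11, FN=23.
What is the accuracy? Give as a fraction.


Accuracy = (TP + TN) / (TP + TN + FP + FN) = (87 + 112) / 233 = 199/233.

199/233


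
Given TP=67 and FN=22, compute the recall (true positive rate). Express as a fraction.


Recall = TP / (TP + FN) = 67 / 89 = 67/89.

67/89


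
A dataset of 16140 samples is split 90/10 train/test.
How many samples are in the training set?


Test set = 16140 * 10% = 1614. Training set = 16140 - 1614 = 14526.

14526


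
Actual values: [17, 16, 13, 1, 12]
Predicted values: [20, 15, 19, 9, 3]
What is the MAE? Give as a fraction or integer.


MAE = (1/5) * (|17-20|=3 + |16-15|=1 + |13-19|=6 + |1-9|=8 + |12-3|=9). Sum = 27. MAE = 27/5.

27/5


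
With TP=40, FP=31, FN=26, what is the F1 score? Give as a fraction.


Precision = 40/71 = 40/71. Recall = 40/66 = 20/33. F1 = 2*P*R/(P+R) = 80/137.

80/137


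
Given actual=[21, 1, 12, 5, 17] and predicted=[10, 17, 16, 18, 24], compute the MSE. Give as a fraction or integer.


MSE = (1/5) * ((21-10)^2=121 + (1-17)^2=256 + (12-16)^2=16 + (5-18)^2=169 + (17-24)^2=49). Sum = 611. MSE = 611/5.

611/5


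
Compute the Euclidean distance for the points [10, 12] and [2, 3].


d = sqrt(sum of squared differences). (10-2)^2=64, (12-3)^2=81. Sum = 145.

sqrt(145)


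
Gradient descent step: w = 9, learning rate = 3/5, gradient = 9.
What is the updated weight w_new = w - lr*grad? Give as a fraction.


w_new = 9 - 3/5 * 9 = 9 - 27/5 = 18/5.

18/5


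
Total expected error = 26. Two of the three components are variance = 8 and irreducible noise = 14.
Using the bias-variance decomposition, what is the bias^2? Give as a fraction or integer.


Total error = bias^2 + variance + irreducible noise. So bias^2 = 26 - 8 - 14 = 4.

4


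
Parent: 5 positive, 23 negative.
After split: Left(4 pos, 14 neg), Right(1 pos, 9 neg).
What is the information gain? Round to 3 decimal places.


H(parent) = 0.6769. H(left) = 0.7642, H(right) = 0.4690. Weighted = (18/28)*0.7642 + (10/28)*0.4690 = 0.6588. IG = 0.6769 - 0.6588 = 0.0181, which rounds to 0.018.

0.018


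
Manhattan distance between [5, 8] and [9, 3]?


d = sum of absolute differences: |5-9|=4 + |8-3|=5 = 9.

9


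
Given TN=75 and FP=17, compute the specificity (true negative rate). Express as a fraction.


Specificity = TN / (TN + FP) = 75 / 92 = 75/92.

75/92


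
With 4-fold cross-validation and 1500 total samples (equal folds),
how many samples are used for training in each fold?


Each validation fold has 1500/4 = 375 samples. Training set = 1500 - 375 = 1125.

1125


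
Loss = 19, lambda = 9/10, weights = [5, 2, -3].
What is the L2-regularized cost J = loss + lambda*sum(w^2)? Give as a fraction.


L2 sq norm = sum(w^2) = 38. J = 19 + 9/10 * 38 = 266/5.

266/5


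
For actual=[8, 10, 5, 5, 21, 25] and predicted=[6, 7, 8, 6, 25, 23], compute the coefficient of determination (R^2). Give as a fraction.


Mean(y) = 37/3. SS_res = 43. SS_tot = 1102/3. R^2 = 1 - 43/(1102/3) = 973/1102.

973/1102


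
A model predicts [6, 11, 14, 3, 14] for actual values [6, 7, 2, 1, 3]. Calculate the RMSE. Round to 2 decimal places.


MSE = 57.0000. RMSE = sqrt(57.0000) = 7.55.

7.55


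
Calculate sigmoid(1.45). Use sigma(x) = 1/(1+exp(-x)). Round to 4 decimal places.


sigma(1.45) = 1/(1+e^(-1.45)) = 1/(1+0.234570) = 1/1.234570 = 0.8100.

0.8100


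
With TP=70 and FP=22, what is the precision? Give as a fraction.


Precision = TP / (TP + FP) = 70 / 92 = 35/46.

35/46


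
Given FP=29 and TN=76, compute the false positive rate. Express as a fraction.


FPR = FP / (FP + TN) = 29 / 105 = 29/105.

29/105


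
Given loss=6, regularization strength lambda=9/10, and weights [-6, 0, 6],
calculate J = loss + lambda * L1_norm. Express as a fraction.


L1 norm = sum(|w|) = 12. J = 6 + 9/10 * 12 = 84/5.

84/5


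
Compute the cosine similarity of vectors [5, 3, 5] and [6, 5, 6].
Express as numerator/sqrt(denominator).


dot = 75. |a|^2 = 59, |b|^2 = 97. cos = 75/sqrt(5723).

75/sqrt(5723)


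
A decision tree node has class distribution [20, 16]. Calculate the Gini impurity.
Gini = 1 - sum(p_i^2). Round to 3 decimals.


Total = 36. Proportions: 20/36, 16/36. sum(p_i^2) = 0.5062. Gini = 1 - 0.5062 = 0.4938, which rounds to 0.494.

0.494


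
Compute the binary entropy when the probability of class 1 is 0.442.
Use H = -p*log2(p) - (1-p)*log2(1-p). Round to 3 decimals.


H = -0.442*log2(0.442) - 0.558*log2(0.558) = 0.990.

0.990


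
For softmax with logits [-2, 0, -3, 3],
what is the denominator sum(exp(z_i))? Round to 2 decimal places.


Denom = e^-2=0.1353 + e^0=1.0000 + e^-3=0.0498 + e^3=20.0855. Sum = 21.2706, which rounds to 21.27.

21.27


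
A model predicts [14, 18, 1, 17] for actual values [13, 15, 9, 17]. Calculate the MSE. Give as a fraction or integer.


MSE = (1/4) * ((13-14)^2=1 + (15-18)^2=9 + (9-1)^2=64 + (17-17)^2=0). Sum = 74. MSE = 37/2.

37/2


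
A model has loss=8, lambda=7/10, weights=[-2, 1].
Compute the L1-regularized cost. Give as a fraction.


L1 norm = sum(|w|) = 3. J = 8 + 7/10 * 3 = 101/10.

101/10


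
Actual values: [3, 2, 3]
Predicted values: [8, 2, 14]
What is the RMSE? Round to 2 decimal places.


MSE = 48.6667. RMSE = sqrt(48.6667) = 6.98.

6.98


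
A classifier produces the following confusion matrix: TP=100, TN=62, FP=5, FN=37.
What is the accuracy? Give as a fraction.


Accuracy = (TP + TN) / (TP + TN + FP + FN) = (100 + 62) / 204 = 27/34.

27/34


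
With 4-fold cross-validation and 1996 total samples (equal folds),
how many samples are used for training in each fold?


Each validation fold has 1996/4 = 499 samples. Training set = 1996 - 499 = 1497.

1497


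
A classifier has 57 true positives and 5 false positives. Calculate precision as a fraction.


Precision = TP / (TP + FP) = 57 / 62 = 57/62.

57/62


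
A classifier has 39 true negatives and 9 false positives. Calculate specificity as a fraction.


Specificity = TN / (TN + FP) = 39 / 48 = 13/16.

13/16


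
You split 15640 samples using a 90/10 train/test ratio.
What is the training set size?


Test set = 15640 * 10% = 1564. Training set = 15640 - 1564 = 14076.

14076


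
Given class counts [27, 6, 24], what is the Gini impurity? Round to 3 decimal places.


Total = 57. Proportions: 27/57, 6/57, 24/57. sum(p_i^2) = 0.4127. Gini = 1 - 0.4127 = 0.5873, which rounds to 0.587.

0.587


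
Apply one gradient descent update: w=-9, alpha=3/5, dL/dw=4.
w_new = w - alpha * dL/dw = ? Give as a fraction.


w_new = -9 - 3/5 * 4 = -9 - 12/5 = -57/5.

-57/5


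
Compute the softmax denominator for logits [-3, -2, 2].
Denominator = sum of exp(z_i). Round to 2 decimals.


Denom = e^-3=0.0498 + e^-2=0.1353 + e^2=7.3891. Sum = 7.5742, which rounds to 7.57.

7.57


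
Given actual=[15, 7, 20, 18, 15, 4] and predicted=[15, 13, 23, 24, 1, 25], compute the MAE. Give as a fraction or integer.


MAE = (1/6) * (|15-15|=0 + |7-13|=6 + |20-23|=3 + |18-24|=6 + |15-1|=14 + |4-25|=21). Sum = 50. MAE = 25/3.

25/3


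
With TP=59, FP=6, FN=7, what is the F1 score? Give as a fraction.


Precision = 59/65 = 59/65. Recall = 59/66 = 59/66. F1 = 2*P*R/(P+R) = 118/131.

118/131


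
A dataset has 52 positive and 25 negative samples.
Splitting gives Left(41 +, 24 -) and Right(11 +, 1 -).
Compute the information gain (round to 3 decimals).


H(parent) = 0.9094. H(left) = 0.9501, H(right) = 0.4138. Weighted = (65/77)*0.9501 + (12/77)*0.4138 = 0.8665. IG = 0.9094 - 0.8665 = 0.0429, which rounds to 0.043.

0.043


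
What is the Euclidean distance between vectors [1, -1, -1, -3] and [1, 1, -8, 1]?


d = sqrt(sum of squared differences). (1-1)^2=0, (-1-1)^2=4, (-1--8)^2=49, (-3-1)^2=16. Sum = 69.

sqrt(69)


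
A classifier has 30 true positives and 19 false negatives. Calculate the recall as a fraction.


Recall = TP / (TP + FN) = 30 / 49 = 30/49.

30/49


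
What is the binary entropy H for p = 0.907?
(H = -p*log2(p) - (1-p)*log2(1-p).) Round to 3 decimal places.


H = -0.907*log2(0.907) - 0.093*log2(0.093) = 0.446.

0.446


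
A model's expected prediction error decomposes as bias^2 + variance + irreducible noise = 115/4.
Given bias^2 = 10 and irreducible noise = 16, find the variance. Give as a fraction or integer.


Total error = bias^2 + variance + irreducible noise. So variance = 115/4 - 10 - 16 = 11/4.

11/4


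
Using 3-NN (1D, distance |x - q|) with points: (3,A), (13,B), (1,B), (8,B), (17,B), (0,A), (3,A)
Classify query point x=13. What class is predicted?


Distances: |3-13|=10, |13-13|=0, |1-13|=12, |8-13|=5, |17-13|=4, |0-13|=13, |3-13|=10. 3 nearest: (13,B), (17,B), (8,B). Counts: {'B': 3}. Majority class: B.

B


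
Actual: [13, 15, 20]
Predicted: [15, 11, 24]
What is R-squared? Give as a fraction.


Mean(y) = 16. SS_res = 36. SS_tot = 26. R^2 = 1 - 36/(26) = -5/13.

-5/13


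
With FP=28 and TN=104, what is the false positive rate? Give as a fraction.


FPR = FP / (FP + TN) = 28 / 132 = 7/33.

7/33


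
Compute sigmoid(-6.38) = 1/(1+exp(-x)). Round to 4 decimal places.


sigma(-6.38) = 1/(1+e^(6.38)) = 1/(1+589.927708) = 1/590.927708 = 0.0017.

0.0017


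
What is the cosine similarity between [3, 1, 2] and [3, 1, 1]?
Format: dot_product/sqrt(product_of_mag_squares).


dot = 12. |a|^2 = 14, |b|^2 = 11. cos = 12/sqrt(154).

12/sqrt(154)


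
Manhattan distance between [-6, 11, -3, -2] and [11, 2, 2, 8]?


d = sum of absolute differences: |-6-11|=17 + |11-2|=9 + |-3-2|=5 + |-2-8|=10 = 41.

41


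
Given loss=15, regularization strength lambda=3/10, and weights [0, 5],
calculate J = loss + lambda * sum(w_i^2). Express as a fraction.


L2 sq norm = sum(w^2) = 25. J = 15 + 3/10 * 25 = 45/2.

45/2


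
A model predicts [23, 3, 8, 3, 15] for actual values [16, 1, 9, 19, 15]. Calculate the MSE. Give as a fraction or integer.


MSE = (1/5) * ((16-23)^2=49 + (1-3)^2=4 + (9-8)^2=1 + (19-3)^2=256 + (15-15)^2=0). Sum = 310. MSE = 62.

62


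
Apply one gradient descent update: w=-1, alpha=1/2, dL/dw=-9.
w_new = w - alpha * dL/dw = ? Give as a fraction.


w_new = -1 - 1/2 * -9 = -1 - -9/2 = 7/2.

7/2


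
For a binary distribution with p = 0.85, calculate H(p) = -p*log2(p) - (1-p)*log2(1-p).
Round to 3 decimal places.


H = -0.85*log2(0.85) - 0.15*log2(0.15) = 0.610.

0.610


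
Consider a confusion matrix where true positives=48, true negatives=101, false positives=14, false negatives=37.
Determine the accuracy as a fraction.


Accuracy = (TP + TN) / (TP + TN + FP + FN) = (48 + 101) / 200 = 149/200.

149/200


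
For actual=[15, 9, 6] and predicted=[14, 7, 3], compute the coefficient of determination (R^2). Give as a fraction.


Mean(y) = 10. SS_res = 14. SS_tot = 42. R^2 = 1 - 14/(42) = 2/3.

2/3


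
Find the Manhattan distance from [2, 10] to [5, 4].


d = sum of absolute differences: |2-5|=3 + |10-4|=6 = 9.

9


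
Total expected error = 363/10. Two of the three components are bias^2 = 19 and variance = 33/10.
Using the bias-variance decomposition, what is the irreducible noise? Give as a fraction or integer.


Total error = bias^2 + variance + irreducible noise. So irreducible noise = 363/10 - 19 - 33/10 = 14.

14


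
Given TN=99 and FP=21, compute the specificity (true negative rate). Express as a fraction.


Specificity = TN / (TN + FP) = 99 / 120 = 33/40.

33/40


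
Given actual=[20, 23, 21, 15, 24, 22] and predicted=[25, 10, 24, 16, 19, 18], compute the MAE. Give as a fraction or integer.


MAE = (1/6) * (|20-25|=5 + |23-10|=13 + |21-24|=3 + |15-16|=1 + |24-19|=5 + |22-18|=4). Sum = 31. MAE = 31/6.

31/6


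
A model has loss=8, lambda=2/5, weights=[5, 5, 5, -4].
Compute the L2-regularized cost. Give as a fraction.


L2 sq norm = sum(w^2) = 91. J = 8 + 2/5 * 91 = 222/5.

222/5


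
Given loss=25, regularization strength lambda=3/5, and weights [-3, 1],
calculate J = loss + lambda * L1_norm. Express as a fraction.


L1 norm = sum(|w|) = 4. J = 25 + 3/5 * 4 = 137/5.

137/5


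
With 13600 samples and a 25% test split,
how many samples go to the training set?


Test set = 13600 * 25% = 3400. Training set = 13600 - 3400 = 10200.

10200


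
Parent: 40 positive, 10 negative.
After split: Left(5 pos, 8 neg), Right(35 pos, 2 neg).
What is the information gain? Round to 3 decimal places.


H(parent) = 0.7219. H(left) = 0.9612, H(right) = 0.3034. Weighted = (13/50)*0.9612 + (37/50)*0.3034 = 0.4744. IG = 0.7219 - 0.4744 = 0.2475, which rounds to 0.248.

0.248


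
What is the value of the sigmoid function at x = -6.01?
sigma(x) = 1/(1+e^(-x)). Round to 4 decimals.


sigma(-6.01) = 1/(1+e^(6.01)) = 1/(1+407.483320) = 1/408.483320 = 0.0024.

0.0024


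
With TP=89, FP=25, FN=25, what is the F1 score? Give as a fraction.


Precision = 89/114 = 89/114. Recall = 89/114 = 89/114. F1 = 2*P*R/(P+R) = 89/114.

89/114


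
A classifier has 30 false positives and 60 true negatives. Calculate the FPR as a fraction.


FPR = FP / (FP + TN) = 30 / 90 = 1/3.

1/3


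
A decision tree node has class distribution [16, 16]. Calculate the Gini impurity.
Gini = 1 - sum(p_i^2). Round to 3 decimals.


Total = 32. Proportions: 16/32, 16/32. sum(p_i^2) = 0.5000. Gini = 1 - 0.5000 = 0.5000, which rounds to 0.500.

0.500


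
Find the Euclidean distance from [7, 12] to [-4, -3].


d = sqrt(sum of squared differences). (7--4)^2=121, (12--3)^2=225. Sum = 346.

sqrt(346)


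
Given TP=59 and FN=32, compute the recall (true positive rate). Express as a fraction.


Recall = TP / (TP + FN) = 59 / 91 = 59/91.

59/91


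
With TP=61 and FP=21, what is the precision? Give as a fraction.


Precision = TP / (TP + FP) = 61 / 82 = 61/82.

61/82


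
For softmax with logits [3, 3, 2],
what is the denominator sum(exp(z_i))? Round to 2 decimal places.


Denom = e^3=20.0855 + e^3=20.0855 + e^2=7.3891. Sum = 47.5601, which rounds to 47.56.

47.56


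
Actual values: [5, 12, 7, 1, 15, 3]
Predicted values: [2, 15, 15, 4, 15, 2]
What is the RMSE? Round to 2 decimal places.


MSE = 15.3333. RMSE = sqrt(15.3333) = 3.92.

3.92


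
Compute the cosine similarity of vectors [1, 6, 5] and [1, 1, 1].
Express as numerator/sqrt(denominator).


dot = 12. |a|^2 = 62, |b|^2 = 3. cos = 12/sqrt(186).

12/sqrt(186)


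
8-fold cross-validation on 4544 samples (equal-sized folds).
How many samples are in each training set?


Each validation fold has 4544/8 = 568 samples. Training set = 4544 - 568 = 3976.

3976


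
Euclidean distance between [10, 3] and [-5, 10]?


d = sqrt(sum of squared differences). (10--5)^2=225, (3-10)^2=49. Sum = 274.

sqrt(274)


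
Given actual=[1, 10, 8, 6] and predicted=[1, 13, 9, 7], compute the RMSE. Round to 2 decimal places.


MSE = 2.7500. RMSE = sqrt(2.7500) = 1.66.

1.66


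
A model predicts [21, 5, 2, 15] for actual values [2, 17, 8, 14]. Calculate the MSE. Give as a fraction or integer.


MSE = (1/4) * ((2-21)^2=361 + (17-5)^2=144 + (8-2)^2=36 + (14-15)^2=1). Sum = 542. MSE = 271/2.

271/2


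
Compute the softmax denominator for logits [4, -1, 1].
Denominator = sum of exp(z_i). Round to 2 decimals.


Denom = e^4=54.5982 + e^-1=0.3679 + e^1=2.7183. Sum = 57.6844, which rounds to 57.68.

57.68


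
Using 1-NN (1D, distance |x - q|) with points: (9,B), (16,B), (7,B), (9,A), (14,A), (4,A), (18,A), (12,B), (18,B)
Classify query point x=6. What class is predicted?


Distances: |9-6|=3, |16-6|=10, |7-6|=1, |9-6|=3, |14-6|=8, |4-6|=2, |18-6|=12, |12-6|=6, |18-6|=12. 1 nearest: (7,B). Counts: {'B': 1}. Majority class: B.

B


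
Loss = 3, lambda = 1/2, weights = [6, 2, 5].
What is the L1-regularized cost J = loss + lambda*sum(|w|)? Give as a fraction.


L1 norm = sum(|w|) = 13. J = 3 + 1/2 * 13 = 19/2.

19/2


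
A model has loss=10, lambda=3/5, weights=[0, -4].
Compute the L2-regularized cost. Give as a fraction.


L2 sq norm = sum(w^2) = 16. J = 10 + 3/5 * 16 = 98/5.

98/5


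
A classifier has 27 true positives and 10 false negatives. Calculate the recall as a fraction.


Recall = TP / (TP + FN) = 27 / 37 = 27/37.

27/37


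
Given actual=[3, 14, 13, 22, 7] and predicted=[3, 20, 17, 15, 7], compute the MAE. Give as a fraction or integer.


MAE = (1/5) * (|3-3|=0 + |14-20|=6 + |13-17|=4 + |22-15|=7 + |7-7|=0). Sum = 17. MAE = 17/5.

17/5


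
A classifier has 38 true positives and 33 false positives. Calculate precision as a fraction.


Precision = TP / (TP + FP) = 38 / 71 = 38/71.

38/71


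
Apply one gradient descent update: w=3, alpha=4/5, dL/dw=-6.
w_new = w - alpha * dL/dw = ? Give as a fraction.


w_new = 3 - 4/5 * -6 = 3 - -24/5 = 39/5.

39/5


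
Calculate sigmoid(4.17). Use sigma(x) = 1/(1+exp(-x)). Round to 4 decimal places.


sigma(4.17) = 1/(1+e^(-4.17)) = 1/(1+0.015452) = 1/1.015452 = 0.9848.

0.9848


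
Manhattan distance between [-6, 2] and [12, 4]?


d = sum of absolute differences: |-6-12|=18 + |2-4|=2 = 20.

20


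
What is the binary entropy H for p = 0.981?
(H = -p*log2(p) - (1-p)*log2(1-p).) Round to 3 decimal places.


H = -0.981*log2(0.981) - 0.019*log2(0.019) = 0.136.

0.136


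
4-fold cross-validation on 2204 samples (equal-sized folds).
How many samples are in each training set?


Each validation fold has 2204/4 = 551 samples. Training set = 2204 - 551 = 1653.

1653


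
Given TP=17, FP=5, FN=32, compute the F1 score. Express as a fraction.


Precision = 17/22 = 17/22. Recall = 17/49 = 17/49. F1 = 2*P*R/(P+R) = 34/71.

34/71


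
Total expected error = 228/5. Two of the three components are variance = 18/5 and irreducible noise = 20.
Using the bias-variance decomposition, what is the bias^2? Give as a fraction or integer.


Total error = bias^2 + variance + irreducible noise. So bias^2 = 228/5 - 18/5 - 20 = 22.

22


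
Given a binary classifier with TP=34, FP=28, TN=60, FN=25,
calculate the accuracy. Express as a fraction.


Accuracy = (TP + TN) / (TP + TN + FP + FN) = (34 + 60) / 147 = 94/147.

94/147


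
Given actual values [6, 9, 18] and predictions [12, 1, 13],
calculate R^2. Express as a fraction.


Mean(y) = 11. SS_res = 125. SS_tot = 78. R^2 = 1 - 125/(78) = -47/78.

-47/78


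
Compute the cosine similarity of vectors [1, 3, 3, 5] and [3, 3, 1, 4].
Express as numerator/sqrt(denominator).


dot = 35. |a|^2 = 44, |b|^2 = 35. cos = 35/sqrt(1540).

35/sqrt(1540)
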